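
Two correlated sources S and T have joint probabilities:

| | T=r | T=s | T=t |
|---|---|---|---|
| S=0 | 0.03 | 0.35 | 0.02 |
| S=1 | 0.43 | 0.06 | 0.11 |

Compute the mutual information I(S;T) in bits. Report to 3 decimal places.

0.484 bits

Marginals: p(S) = (0.4000, 0.6000), p(T) = (0.4600, 0.4100, 0.1300).
I(S;T) = H(S) + H(T) − H(S,T).
H(S) = 0.9710, H(T) = 1.4254, H(S,T) = 1.9121.
I(S;T) = 0.9710 + 1.4254 − 1.9121 = 0.484 bits.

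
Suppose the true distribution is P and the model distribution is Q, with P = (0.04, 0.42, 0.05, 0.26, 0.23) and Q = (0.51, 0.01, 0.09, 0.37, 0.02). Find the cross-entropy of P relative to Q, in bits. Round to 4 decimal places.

4.6740 bits

H(P,Q) = −Σ p·log₂ q.
  −0.04·log₂(0.51) = 0.03886
  −0.42·log₂(0.01) = 2.79042
  −0.05·log₂(0.09) = 0.17370
  −0.26·log₂(0.37) = 0.37294
  −0.23·log₂(0.02) = 1.29809
H(P,Q) = 4.6740 bits.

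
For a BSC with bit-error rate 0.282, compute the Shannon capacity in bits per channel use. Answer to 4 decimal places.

0.1418 bits

Binary symmetric channel: C = 1 − h₂(ε) where h₂ is the binary entropy function.
h₂(0.282) = −0.282·log₂0.282 − 0.718·log₂0.718 = 0.8582.
C = 1 − 0.8582 = 0.1418 bits per channel use.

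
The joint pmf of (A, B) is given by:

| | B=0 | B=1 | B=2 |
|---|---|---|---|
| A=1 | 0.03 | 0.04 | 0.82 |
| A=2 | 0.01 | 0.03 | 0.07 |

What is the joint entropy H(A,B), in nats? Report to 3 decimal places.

H(A,B) = −Σ p(x,y)·ln p(x,y) over all 6 cells.
  cell (1,0): −0.03·ln0.03 = 0.1052
  cell (1,1): −0.04·ln0.04 = 0.1288
  cell (1,2): −0.82·ln0.82 = 0.1627
  cell (2,0): −0.01·ln0.01 = 0.0461
  cell (2,1): −0.03·ln0.03 = 0.1052
  cell (2,2): −0.07·ln0.07 = 0.1861
Sum = 0.734 nats.

0.734 nats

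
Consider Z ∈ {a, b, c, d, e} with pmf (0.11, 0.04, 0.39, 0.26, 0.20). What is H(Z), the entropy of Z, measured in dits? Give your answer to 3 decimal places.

H(Z) = −Σ p·log₁₀ p.
  −(0.11)·log₁₀(0.11) = 0.1054
  −(0.04)·log₁₀(0.04) = 0.0559
  −(0.39)·log₁₀(0.39) = 0.1595
  −(0.26)·log₁₀(0.26) = 0.1521
  −(0.20)·log₁₀(0.20) = 0.1398
Sum: 0.1054 + 0.0559 + 0.1595 + 0.1521 + 0.1398 = 0.613 dits.

0.613 dits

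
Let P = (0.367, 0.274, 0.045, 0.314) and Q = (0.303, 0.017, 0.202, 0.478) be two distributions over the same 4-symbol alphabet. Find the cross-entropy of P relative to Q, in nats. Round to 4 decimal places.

H(P,Q) = −Σ p·ln q.
  −0.367·ln(0.303) = 0.43821
  −0.274·ln(0.017) = 1.11642
  −0.045·ln(0.202) = 0.07198
  −0.314·ln(0.478) = 0.23178
H(P,Q) = 1.8584 nats.

1.8584 nats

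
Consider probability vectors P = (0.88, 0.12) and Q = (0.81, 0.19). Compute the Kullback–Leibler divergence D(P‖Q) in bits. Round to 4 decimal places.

0.0257 bits

D(P‖Q) = Σ p·log₂(p/q).
  0.88·log₂(0.88/0.81) = 0.10523
  0.12·log₂(0.12/0.19) = -0.07956
D(P‖Q) = 0.0257 bits.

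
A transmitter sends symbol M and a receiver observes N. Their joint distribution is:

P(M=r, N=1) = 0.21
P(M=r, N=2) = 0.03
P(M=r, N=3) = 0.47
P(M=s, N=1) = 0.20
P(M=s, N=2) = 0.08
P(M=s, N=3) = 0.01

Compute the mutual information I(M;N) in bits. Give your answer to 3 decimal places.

0.296 bits

Marginals: p(M) = (0.7100, 0.2900), p(N) = (0.4100, 0.1100, 0.4800).
I(M;N) = H(M) + H(N) − H(M,N).
H(M) = 0.8687, H(N) = 1.3859, H(M,N) = 1.9589.
I(M;N) = 0.8687 + 1.3859 − 1.9589 = 0.296 bits.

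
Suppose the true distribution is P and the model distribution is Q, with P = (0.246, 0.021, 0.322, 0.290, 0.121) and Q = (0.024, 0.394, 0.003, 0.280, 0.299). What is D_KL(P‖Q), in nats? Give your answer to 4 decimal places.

D(P‖Q) = Σ p·ln(p/q).
  0.246·ln(0.246/0.024) = 0.57251
  0.021·ln(0.021/0.394) = -0.06157
  0.322·ln(0.322/0.003) = 1.50565
  0.290·ln(0.290/0.280) = 0.01018
  0.121·ln(0.121/0.299) = -0.10946
D(P‖Q) = 1.9173 nats.

1.9173 nats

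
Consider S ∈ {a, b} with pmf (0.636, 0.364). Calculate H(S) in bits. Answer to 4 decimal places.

H(S) = −Σ p·log₂ p.
  −(0.636)·log₂(0.636) = 0.41525
  −(0.364)·log₂(0.364) = 0.53071
Sum: 0.41525 + 0.53071 = 0.9460 bits.

0.9460 bits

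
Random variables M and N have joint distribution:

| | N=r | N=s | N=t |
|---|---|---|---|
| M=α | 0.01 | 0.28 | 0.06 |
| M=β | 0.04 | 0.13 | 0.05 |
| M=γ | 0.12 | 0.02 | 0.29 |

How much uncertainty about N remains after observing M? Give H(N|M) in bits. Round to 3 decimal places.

1.072 bits

Chain rule: H(N|M) = H(M,N) − H(M).
Marginals: p(M) = (0.3500, 0.2200, 0.4300), p(N) = (0.1700, 0.4300, 0.4000).
H(M,N) = 2.6065 bits; H(M) = 1.5342 bits.
H(N|M) = 2.6065 − 1.5342 = 1.072 bits.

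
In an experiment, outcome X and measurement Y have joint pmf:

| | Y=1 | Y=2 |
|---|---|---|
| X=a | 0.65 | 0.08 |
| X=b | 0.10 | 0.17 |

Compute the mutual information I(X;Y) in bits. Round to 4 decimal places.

0.1905 bits

Marginals: p(X) = (0.7300, 0.2700), p(Y) = (0.7500, 0.2500).
I(X;Y) = Σ p(x,y)·log₂[p(x,y)/(p(x)p(y))].
  (a,1): 0.65·log₂(1.1872) = 0.16093
  (a,2): 0.08·log₂(0.4384) = -0.09519
  (b,1): 0.10·log₂(0.4938) = -0.10179
  (b,2): 0.17·log₂(2.5185) = 0.22654
Sum = 0.1905 bits.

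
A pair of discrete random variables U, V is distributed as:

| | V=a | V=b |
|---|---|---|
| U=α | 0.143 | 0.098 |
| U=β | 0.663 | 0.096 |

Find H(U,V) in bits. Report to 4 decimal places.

H(U,V) = −Σ p(x,y)·log₂ p(x,y) over all 4 cells.
  cell (α,a): −0.143·log₂0.143 = 0.40125
  cell (α,b): −0.098·log₂0.098 = 0.32841
  cell (β,a): −0.663·log₂0.663 = 0.39311
  cell (β,b): −0.096·log₂0.096 = 0.32456
Sum = 1.4473 bits.

1.4473 bits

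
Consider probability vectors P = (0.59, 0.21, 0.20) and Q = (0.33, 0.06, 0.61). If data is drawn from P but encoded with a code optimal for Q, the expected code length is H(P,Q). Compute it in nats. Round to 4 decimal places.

H(P,Q) = −Σ p·ln q.
  −0.59·ln(0.33) = 0.65411
  −0.21·ln(0.06) = 0.59082
  −0.20·ln(0.61) = 0.09886
H(P,Q) = 1.3438 nats.

1.3438 nats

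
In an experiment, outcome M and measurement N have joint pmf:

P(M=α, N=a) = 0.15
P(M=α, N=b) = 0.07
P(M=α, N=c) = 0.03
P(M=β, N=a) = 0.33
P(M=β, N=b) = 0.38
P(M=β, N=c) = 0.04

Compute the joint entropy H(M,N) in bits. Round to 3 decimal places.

2.075 bits

H(M,N) = −Σ p(x,y)·log₂ p(x,y) over all 6 cells.
  cell (α,a): −0.15·log₂0.15 = 0.4105
  cell (α,b): −0.07·log₂0.07 = 0.2686
  cell (α,c): −0.03·log₂0.03 = 0.1518
  cell (β,a): −0.33·log₂0.33 = 0.5278
  cell (β,b): −0.38·log₂0.38 = 0.5305
  cell (β,c): −0.04·log₂0.04 = 0.1858
Sum = 2.075 bits.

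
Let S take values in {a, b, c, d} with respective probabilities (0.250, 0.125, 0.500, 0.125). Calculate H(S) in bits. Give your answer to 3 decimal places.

1.750 bits

H(S) = −Σ p·log₂ p.
  −(0.250)·log₂(0.250) = 0.5000
  −(0.125)·log₂(0.125) = 0.3750
  −(0.500)·log₂(0.500) = 0.5000
  −(0.125)·log₂(0.125) = 0.3750
Sum: 0.5000 + 0.3750 + 0.5000 + 0.3750 = 1.750 bits.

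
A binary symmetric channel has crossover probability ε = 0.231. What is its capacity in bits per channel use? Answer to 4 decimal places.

Binary symmetric channel: C = 1 − h₂(ε) where h₂ is the binary entropy function.
h₂(0.231) = −0.231·log₂0.231 − 0.769·log₂0.769 = 0.7798.
C = 1 − 0.7798 = 0.2202 bits per channel use.

0.2202 bits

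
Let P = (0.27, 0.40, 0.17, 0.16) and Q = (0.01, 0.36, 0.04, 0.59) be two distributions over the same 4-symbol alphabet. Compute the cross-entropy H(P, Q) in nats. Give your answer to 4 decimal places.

H(P,Q) = −Σ p·ln q.
  −0.27·ln(0.01) = 1.24340
  −0.40·ln(0.36) = 0.40866
  −0.17·ln(0.04) = 0.54721
  −0.16·ln(0.59) = 0.08442
H(P,Q) = 2.2837 nats.

2.2837 nats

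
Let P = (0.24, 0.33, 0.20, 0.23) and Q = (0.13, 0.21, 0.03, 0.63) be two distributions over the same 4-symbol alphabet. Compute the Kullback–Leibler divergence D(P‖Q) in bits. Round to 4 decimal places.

D(P‖Q) = Σ p·log₂(p/q).
  0.24·log₂(0.24/0.13) = 0.21229
  0.33·log₂(0.33/0.21) = 0.21519
  0.20·log₂(0.20/0.03) = 0.54739
  0.23·log₂(0.23/0.63) = -0.33436
D(P‖Q) = 0.6405 bits.

0.6405 bits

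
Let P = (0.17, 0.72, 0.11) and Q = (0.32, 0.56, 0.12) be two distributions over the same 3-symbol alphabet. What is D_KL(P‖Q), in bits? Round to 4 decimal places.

0.0921 bits

D(P‖Q) = Σ p·log₂(p/q).
  0.17·log₂(0.17/0.32) = -0.15513
  0.72·log₂(0.72/0.56) = 0.26105
  0.11·log₂(0.11/0.12) = -0.01381
D(P‖Q) = 0.0921 bits.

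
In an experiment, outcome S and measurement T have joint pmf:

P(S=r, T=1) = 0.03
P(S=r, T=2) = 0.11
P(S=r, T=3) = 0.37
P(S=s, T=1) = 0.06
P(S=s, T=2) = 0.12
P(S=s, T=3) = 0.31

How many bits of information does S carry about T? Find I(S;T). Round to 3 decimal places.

Marginals: p(S) = (0.5100, 0.4900), p(T) = (0.0900, 0.2300, 0.6800).
I(S;T) = Σ p(x,y)·log₂[p(x,y)/(p(x)p(y))].
  (r,1): 0.03·log₂(0.6536) = -0.0184
  (r,2): 0.11·log₂(0.9378) = -0.0102
  (r,3): 0.37·log₂(1.0669) = 0.0346
  (s,1): 0.06·log₂(1.3605) = 0.0267
  (s,2): 0.12·log₂(1.0648) = 0.0109
  (s,3): 0.31·log₂(0.9304) = -0.0323
Sum = 0.011 bits.

0.011 bits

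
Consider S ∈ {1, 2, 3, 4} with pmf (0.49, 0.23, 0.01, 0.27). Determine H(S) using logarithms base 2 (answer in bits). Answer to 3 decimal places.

1.568 bits

H(S) = −Σ p·log₂ p.
  −(0.49)·log₂(0.49) = 0.5043
  −(0.23)·log₂(0.23) = 0.4877
  −(0.01)·log₂(0.01) = 0.0664
  −(0.27)·log₂(0.27) = 0.5100
Sum: 0.5043 + 0.4877 + 0.0664 + 0.5100 = 1.568 bits.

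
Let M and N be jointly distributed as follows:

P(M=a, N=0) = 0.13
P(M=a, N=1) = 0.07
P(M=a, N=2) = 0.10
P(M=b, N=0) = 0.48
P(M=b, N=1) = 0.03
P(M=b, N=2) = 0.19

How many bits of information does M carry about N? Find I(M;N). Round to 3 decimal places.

0.068 bits

Marginals: p(M) = (0.3000, 0.7000), p(N) = (0.6100, 0.1000, 0.2900).
I(M;N) = H(M) + H(N) − H(M,N).
H(M) = 0.8813, H(N) = 1.2851, H(M,N) = 2.0987.
I(M;N) = 0.8813 + 1.2851 − 2.0987 = 0.068 bits.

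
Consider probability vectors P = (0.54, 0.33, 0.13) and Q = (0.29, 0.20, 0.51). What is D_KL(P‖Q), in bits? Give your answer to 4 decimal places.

0.4664 bits

D(P‖Q) = Σ p·log₂(p/q).
  0.54·log₂(0.54/0.29) = 0.48433
  0.33·log₂(0.33/0.20) = 0.23841
  0.13·log₂(0.13/0.51) = -0.25636
D(P‖Q) = 0.4664 bits.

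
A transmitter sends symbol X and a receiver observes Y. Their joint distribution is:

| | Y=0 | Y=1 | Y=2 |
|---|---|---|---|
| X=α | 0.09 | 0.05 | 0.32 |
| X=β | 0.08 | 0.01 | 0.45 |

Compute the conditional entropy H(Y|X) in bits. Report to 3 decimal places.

Marginals: p(X) = (0.4600, 0.5400), p(Y) = (0.1700, 0.0600, 0.7700).
H(Y|X) = Σ p(X) · H(Y|X=·).
  X=α: p=0.4600, H(Y|X=α) = 1.1727
  X=β: p=0.5400, H(Y|X=β) = 0.7339
Weighted sum = 0.936 bits.

0.936 bits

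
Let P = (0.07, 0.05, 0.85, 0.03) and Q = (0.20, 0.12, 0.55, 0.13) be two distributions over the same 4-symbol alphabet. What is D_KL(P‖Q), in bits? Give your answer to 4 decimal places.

D(P‖Q) = Σ p·log₂(p/q).
  0.07·log₂(0.07/0.20) = -0.10602
  0.05·log₂(0.05/0.12) = -0.06315
  0.85·log₂(0.85/0.55) = 0.53383
  0.03·log₂(0.03/0.13) = -0.06346
D(P‖Q) = 0.3012 bits.

0.3012 bits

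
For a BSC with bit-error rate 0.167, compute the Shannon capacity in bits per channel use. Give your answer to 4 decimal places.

0.3492 bits

Binary symmetric channel: C = 1 − h₂(ε) where h₂ is the binary entropy function.
h₂(0.167) = −0.167·log₂0.167 − 0.833·log₂0.833 = 0.6508.
C = 1 − 0.6508 = 0.3492 bits per channel use.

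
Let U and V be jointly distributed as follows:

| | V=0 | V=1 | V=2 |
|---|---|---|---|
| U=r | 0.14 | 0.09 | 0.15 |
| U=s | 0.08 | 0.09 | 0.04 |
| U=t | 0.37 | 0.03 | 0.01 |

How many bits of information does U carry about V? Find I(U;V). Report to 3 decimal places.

Marginals: p(U) = (0.3800, 0.2100, 0.4100), p(V) = (0.5900, 0.2100, 0.2000).
I(U;V) = Σ p(x,y)·log₂[p(x,y)/(p(x)p(y))].
  (r,0): 0.14·log₂(0.6244) = -0.0951
  (r,1): 0.09·log₂(1.1278) = 0.0156
  (r,2): 0.15·log₂(1.9737) = 0.1471
  (s,0): 0.08·log₂(0.6457) = -0.0505
  (s,1): 0.09·log₂(2.0408) = 0.0926
  (s,2): 0.04·log₂(0.9524) = -0.0028
  (t,0): 0.37·log₂(1.5296) = 0.2269
  (t,1): 0.03·log₂(0.3484) = -0.0456
  (t,2): 0.01·log₂(0.1220) = -0.0304
Sum = 0.258 bits.

0.258 bits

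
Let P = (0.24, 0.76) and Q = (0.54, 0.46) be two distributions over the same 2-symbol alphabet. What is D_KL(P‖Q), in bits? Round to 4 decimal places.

D(P‖Q) = Σ p·log₂(p/q).
  0.24·log₂(0.24/0.54) = -0.28078
  0.76·log₂(0.76/0.46) = 0.55052
D(P‖Q) = 0.2697 bits.

0.2697 bits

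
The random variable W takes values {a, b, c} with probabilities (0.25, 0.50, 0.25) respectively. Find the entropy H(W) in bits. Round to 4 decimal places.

H(W) = −Σ p·log₂ p.
  −(0.25)·log₂(0.25) = 0.50000
  −(0.50)·log₂(0.50) = 0.50000
  −(0.25)·log₂(0.25) = 0.50000
Sum: 0.50000 + 0.50000 + 0.50000 = 1.5000 bits.

1.5000 bits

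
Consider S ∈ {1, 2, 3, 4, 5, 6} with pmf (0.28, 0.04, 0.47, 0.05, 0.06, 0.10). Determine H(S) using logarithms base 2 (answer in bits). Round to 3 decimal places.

H(S) = −Σ p·log₂ p.
  −(0.28)·log₂(0.28) = 0.5142
  −(0.04)·log₂(0.04) = 0.1858
  −(0.47)·log₂(0.47) = 0.5120
  −(0.05)·log₂(0.05) = 0.2161
  −(0.06)·log₂(0.06) = 0.2435
  −(0.10)·log₂(0.10) = 0.3322
Sum: 0.5142 + 0.1858 + 0.5120 + 0.2161 + 0.2435 + 0.3322 = 2.004 bits.

2.004 bits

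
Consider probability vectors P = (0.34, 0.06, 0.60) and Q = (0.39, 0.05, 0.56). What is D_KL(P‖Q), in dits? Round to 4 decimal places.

D(P‖Q) = Σ p·log₁₀(p/q).
  0.34·log₁₀(0.34/0.39) = -0.02026
  0.06·log₁₀(0.06/0.05) = 0.00475
  0.60·log₁₀(0.60/0.56) = 0.01798
D(P‖Q) = 0.0025 dits.

0.0025 dits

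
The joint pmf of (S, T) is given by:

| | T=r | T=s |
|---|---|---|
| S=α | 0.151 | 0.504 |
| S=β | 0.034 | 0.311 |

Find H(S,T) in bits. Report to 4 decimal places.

H(S,T) = −Σ p(x,y)·log₂ p(x,y) over all 4 cells.
  cell (α,r): −0.151·log₂0.151 = 0.41183
  cell (α,s): −0.504·log₂0.504 = 0.49821
  cell (β,r): −0.034·log₂0.034 = 0.16586
  cell (β,s): −0.311·log₂0.311 = 0.52404
Sum = 1.5999 bits.

1.5999 bits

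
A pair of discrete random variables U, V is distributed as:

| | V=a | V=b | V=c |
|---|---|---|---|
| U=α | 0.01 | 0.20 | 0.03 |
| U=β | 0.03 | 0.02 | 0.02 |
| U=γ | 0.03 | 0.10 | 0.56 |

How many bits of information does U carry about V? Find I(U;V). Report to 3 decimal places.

0.349 bits

Marginals: p(U) = (0.2400, 0.0700, 0.6900), p(V) = (0.0700, 0.3200, 0.6100).
I(U;V) = Σ p(x,y)·log₂[p(x,y)/(p(x)p(y))].
  (α,a): 0.01·log₂(0.5952) = -0.0075
  (α,b): 0.20·log₂(2.6042) = 0.2762
  (α,c): 0.03·log₂(0.2049) = -0.0686
  (β,a): 0.03·log₂(6.1224) = 0.0784
  (β,b): 0.02·log₂(0.8929) = -0.0033
  (β,c): 0.02·log₂(0.4684) = -0.0219
  (γ,a): 0.03·log₂(0.6211) = -0.0206
  (γ,b): 0.10·log₂(0.4529) = -0.1143
  (γ,c): 0.56·log₂(1.3305) = 0.2307
Sum = 0.349 bits.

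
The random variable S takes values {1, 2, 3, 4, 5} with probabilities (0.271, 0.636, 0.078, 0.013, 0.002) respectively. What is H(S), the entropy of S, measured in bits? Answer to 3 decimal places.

1.312 bits

H(S) = −Σ p·log₂ p.
  −(0.271)·log₂(0.271) = 0.5105
  −(0.636)·log₂(0.636) = 0.4152
  −(0.078)·log₂(0.078) = 0.2871
  −(0.013)·log₂(0.013) = 0.0814
  −(0.002)·log₂(0.002) = 0.0179
Sum: 0.5105 + 0.4152 + 0.2871 + 0.0814 + 0.0179 = 1.312 bits.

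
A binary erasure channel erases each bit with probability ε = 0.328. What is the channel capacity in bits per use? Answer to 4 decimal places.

Binary erasure channel: capacity C = 1 − ε.
C = 1 − 0.328 = 0.6720 bits per channel use.

0.6720 bits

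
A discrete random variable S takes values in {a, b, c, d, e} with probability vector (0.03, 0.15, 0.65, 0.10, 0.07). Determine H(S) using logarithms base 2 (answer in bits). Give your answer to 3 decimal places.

1.567 bits

H(S) = −Σ p·log₂ p.
  −(0.03)·log₂(0.03) = 0.1518
  −(0.15)·log₂(0.15) = 0.4105
  −(0.65)·log₂(0.65) = 0.4040
  −(0.10)·log₂(0.10) = 0.3322
  −(0.07)·log₂(0.07) = 0.2686
Sum: 0.1518 + 0.4105 + 0.4040 + 0.3322 + 0.2686 = 1.567 bits.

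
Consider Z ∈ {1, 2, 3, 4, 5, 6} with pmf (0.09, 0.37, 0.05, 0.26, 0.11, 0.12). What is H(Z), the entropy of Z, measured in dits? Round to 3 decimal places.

H(Z) = −Σ p·log₁₀ p.
  −(0.09)·log₁₀(0.09) = 0.0941
  −(0.37)·log₁₀(0.37) = 0.1598
  −(0.05)·log₁₀(0.05) = 0.0651
  −(0.26)·log₁₀(0.26) = 0.1521
  −(0.11)·log₁₀(0.11) = 0.1054
  −(0.12)·log₁₀(0.12) = 0.1105
Sum: 0.0941 + 0.1598 + 0.0651 + 0.1521 + 0.1054 + 0.1105 = 0.687 dits.

0.687 dits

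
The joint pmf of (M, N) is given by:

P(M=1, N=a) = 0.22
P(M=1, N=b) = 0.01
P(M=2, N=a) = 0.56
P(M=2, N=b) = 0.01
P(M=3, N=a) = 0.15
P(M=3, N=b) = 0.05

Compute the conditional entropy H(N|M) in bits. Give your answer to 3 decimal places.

0.294 bits

Chain rule: H(N|M) = H(M,N) − H(M).
Marginals: p(M) = (0.2300, 0.5700, 0.2000), p(N) = (0.9300, 0.0700).
H(M,N) = 1.7085 bits; H(M) = 1.4143 bits.
H(N|M) = 1.7085 − 1.4143 = 0.294 bits.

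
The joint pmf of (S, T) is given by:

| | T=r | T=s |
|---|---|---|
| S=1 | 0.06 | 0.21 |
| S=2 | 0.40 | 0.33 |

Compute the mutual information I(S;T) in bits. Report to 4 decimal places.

Marginals: p(S) = (0.2700, 0.7300), p(T) = (0.4600, 0.5400).
I(S;T) = H(S) + H(T) − H(S,T).
H(S) = 0.8415, H(T) = 0.9954, H(S,T) = 1.7730.
I(S;T) = 0.8415 + 0.9954 − 1.7730 = 0.0639 bits.

0.0639 bits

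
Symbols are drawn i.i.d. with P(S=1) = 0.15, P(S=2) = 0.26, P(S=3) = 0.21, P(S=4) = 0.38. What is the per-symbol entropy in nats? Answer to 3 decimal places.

1.330 nats

H(S) = −Σ p·ln p.
  −(0.15)·ln(0.15) = 0.2846
  −(0.26)·ln(0.26) = 0.3502
  −(0.21)·ln(0.21) = 0.3277
  −(0.38)·ln(0.38) = 0.3677
Sum: 0.2846 + 0.3502 + 0.3277 + 0.3677 = 1.330 nats.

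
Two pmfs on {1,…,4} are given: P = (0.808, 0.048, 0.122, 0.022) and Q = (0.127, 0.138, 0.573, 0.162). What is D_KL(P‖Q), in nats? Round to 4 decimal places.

D(P‖Q) = Σ p·ln(p/q).
  0.808·ln(0.808/0.127) = 1.49510
  0.048·ln(0.048/0.138) = -0.05069
  0.122·ln(0.122/0.573) = -0.18872
  0.022·ln(0.022/0.162) = -0.04392
D(P‖Q) = 1.2118 nats.

1.2118 nats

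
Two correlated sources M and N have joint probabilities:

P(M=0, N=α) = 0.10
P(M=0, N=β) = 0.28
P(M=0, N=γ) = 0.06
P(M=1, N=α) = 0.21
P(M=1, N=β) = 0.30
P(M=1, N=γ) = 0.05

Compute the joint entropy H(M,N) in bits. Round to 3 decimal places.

H(M,N) = −Σ p(x,y)·log₂ p(x,y) over all 6 cells.
  cell (0,α): −0.10·log₂0.10 = 0.3322
  cell (0,β): −0.28·log₂0.28 = 0.5142
  cell (0,γ): −0.06·log₂0.06 = 0.2435
  cell (1,α): −0.21·log₂0.21 = 0.4728
  cell (1,β): −0.30·log₂0.30 = 0.5211
  cell (1,γ): −0.05·log₂0.05 = 0.2161
Sum = 2.300 bits.

2.300 bits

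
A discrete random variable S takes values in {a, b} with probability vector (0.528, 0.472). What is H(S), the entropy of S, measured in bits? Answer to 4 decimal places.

0.9977 bits

H(S) = −Σ p·log₂ p.
  −(0.528)·log₂(0.528) = 0.48649
  −(0.472)·log₂(0.472) = 0.51124
Sum: 0.48649 + 0.51124 = 0.9977 bits.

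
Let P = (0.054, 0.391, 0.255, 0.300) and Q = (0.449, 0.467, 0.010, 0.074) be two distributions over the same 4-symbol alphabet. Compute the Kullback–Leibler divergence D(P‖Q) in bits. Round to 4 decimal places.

1.5321 bits

D(P‖Q) = Σ p·log₂(p/q).
  0.054·log₂(0.054/0.449) = -0.16501
  0.391·log₂(0.391/0.467) = -0.10020
  0.255·log₂(0.255/0.010) = 1.19147
  0.300·log₂(0.300/0.074) = 0.60581
D(P‖Q) = 1.5321 bits.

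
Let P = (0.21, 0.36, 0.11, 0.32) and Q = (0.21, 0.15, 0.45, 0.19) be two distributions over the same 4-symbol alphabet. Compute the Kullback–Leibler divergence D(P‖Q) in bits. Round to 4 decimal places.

D(P‖Q) = Σ p·log₂(p/q).
  0.21·log₂(0.21/0.21) = 0.00000
  0.36·log₂(0.36/0.15) = 0.45469
  0.11·log₂(0.11/0.45) = -0.22357
  0.32·log₂(0.32/0.19) = 0.24066
D(P‖Q) = 0.4718 bits.

0.4718 bits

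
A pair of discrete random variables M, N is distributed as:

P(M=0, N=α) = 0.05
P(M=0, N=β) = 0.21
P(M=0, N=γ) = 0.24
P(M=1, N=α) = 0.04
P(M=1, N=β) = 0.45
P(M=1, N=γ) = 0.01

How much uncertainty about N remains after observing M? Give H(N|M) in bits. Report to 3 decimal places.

0.954 bits

Chain rule: H(N|M) = H(M,N) − H(M).
Marginals: p(M) = (0.5000, 0.5000), p(N) = (0.0900, 0.6600, 0.2500).
H(M,N) = 1.9536 bits; H(M) = 1.0000 bits.
H(N|M) = 1.9536 − 1.0000 = 0.954 bits.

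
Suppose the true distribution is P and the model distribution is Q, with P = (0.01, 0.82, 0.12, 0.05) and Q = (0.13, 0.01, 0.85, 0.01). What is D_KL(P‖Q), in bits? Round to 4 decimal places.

4.9534 bits

D(P‖Q) = Σ p·log₂(p/q).
  0.01·log₂(0.01/0.13) = -0.03700
  0.82·log₂(0.82/0.01) = 5.21319
  0.12·log₂(0.12/0.85) = -0.33893
  0.05·log₂(0.05/0.01) = 0.11610
D(P‖Q) = 4.9534 bits.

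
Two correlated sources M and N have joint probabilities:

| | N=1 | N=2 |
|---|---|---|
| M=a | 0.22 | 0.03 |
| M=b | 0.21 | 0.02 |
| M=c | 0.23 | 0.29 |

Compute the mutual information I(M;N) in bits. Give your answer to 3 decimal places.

Marginals: p(M) = (0.2500, 0.2300, 0.5200), p(N) = (0.6600, 0.3400).
I(M;N) = Σ p(x,y)·log₂[p(x,y)/(p(x)p(y))].
  (a,1): 0.22·log₂(1.3333) = 0.0913
  (a,2): 0.03·log₂(0.3529) = -0.0451
  (b,1): 0.21·log₂(1.3834) = 0.0983
  (b,2): 0.02·log₂(0.2558) = -0.0393
  (c,1): 0.23·log₂(0.6702) = -0.1328
  (c,2): 0.29·log₂(1.6403) = 0.2070
Sum = 0.179 bits.

0.179 bits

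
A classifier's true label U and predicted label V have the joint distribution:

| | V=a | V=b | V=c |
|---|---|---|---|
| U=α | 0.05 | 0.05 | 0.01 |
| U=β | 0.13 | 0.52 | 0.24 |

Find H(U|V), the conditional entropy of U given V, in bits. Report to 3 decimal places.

0.458 bits

Chain rule: H(U|V) = H(U,V) − H(V).
Marginals: p(U) = (0.1100, 0.8900), p(V) = (0.1800, 0.5700, 0.2500).
H(U,V) = 1.8660 bits; H(V) = 1.4076 bits.
H(U|V) = 1.8660 − 1.4076 = 0.458 bits.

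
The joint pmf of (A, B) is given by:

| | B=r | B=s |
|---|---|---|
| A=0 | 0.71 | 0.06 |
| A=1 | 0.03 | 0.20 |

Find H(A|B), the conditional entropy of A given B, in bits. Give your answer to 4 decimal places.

0.3838 bits

Marginals: p(A) = (0.7700, 0.2300), p(B) = (0.7400, 0.2600).
H(A|B) = Σ p(B) · H(A|B=·).
  B=r: p=0.7400, H(A|B=r) = 0.2448
  B=s: p=0.2600, H(A|B=s) = 0.7793
Weighted sum = 0.3838 bits.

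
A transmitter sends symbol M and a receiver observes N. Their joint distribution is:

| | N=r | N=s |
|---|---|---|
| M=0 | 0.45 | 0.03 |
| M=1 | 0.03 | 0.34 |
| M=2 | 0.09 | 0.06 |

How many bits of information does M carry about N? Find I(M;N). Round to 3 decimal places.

Marginals: p(M) = (0.4800, 0.3700, 0.1500), p(N) = (0.5700, 0.4300).
I(M;N) = Σ p(x,y)·log₂[p(x,y)/(p(x)p(y))].
  (0,r): 0.45·log₂(1.6447) = 0.3230
  (0,s): 0.03·log₂(0.1453) = -0.0835
  (1,r): 0.03·log₂(0.1422) = -0.0844
  (1,s): 0.34·log₂(2.1370) = 0.3725
  (2,r): 0.09·log₂(1.0526) = 0.0067
  (2,s): 0.06·log₂(0.9302) = -0.0063
Sum = 0.528 bits.

0.528 bits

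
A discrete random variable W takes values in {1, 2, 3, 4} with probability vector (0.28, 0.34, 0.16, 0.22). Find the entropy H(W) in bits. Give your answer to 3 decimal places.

1.947 bits

H(W) = −Σ p·log₂ p.
  −(0.28)·log₂(0.28) = 0.5142
  −(0.34)·log₂(0.34) = 0.5292
  −(0.16)·log₂(0.16) = 0.4230
  −(0.22)·log₂(0.22) = 0.4806
Sum: 0.5142 + 0.5292 + 0.4230 + 0.4806 = 1.947 bits.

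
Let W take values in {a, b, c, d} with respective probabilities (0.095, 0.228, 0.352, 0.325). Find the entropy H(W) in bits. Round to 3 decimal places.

H(W) = −Σ p·log₂ p.
  −(0.095)·log₂(0.095) = 0.3226
  −(0.228)·log₂(0.228) = 0.4863
  −(0.352)·log₂(0.352) = 0.5302
  −(0.325)·log₂(0.325) = 0.5270
Sum: 0.3226 + 0.4863 + 0.5302 + 0.5270 = 1.866 bits.

1.866 bits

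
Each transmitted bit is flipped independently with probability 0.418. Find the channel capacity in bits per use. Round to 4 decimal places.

0.0195 bits

Binary symmetric channel: C = 1 − h₂(ε) where h₂ is the binary entropy function.
h₂(0.418) = −0.418·log₂0.418 − 0.582·log₂0.582 = 0.9805.
C = 1 − 0.9805 = 0.0195 bits per channel use.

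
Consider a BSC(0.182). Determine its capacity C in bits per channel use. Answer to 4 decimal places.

0.3156 bits

Binary symmetric channel: C = 1 − h₂(ε) where h₂ is the binary entropy function.
h₂(0.182) = −0.182·log₂0.182 − 0.818·log₂0.818 = 0.6844.
C = 1 − 0.6844 = 0.3156 bits per channel use.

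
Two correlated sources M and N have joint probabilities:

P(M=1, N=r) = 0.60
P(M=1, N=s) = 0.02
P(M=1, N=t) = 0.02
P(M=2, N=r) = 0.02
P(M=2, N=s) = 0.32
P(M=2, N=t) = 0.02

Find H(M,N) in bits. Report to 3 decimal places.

1.420 bits

H(M,N) = −Σ p(x,y)·log₂ p(x,y) over all 6 cells.
  cell (1,r): −0.60·log₂0.60 = 0.4422
  cell (1,s): −0.02·log₂0.02 = 0.1129
  cell (1,t): −0.02·log₂0.02 = 0.1129
  cell (2,r): −0.02·log₂0.02 = 0.1129
  cell (2,s): −0.32·log₂0.32 = 0.5260
  cell (2,t): −0.02·log₂0.02 = 0.1129
Sum = 1.420 bits.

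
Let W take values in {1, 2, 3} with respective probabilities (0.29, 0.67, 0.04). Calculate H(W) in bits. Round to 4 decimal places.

1.0908 bits

H(W) = −Σ p·log₂ p.
  −(0.29)·log₂(0.29) = 0.51790
  −(0.67)·log₂(0.67) = 0.38710
  −(0.04)·log₂(0.04) = 0.18575
Sum: 0.51790 + 0.38710 + 0.18575 = 1.0908 bits.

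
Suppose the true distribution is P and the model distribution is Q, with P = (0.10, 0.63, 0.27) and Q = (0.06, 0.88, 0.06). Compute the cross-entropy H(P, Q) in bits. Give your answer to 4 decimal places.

1.6180 bits

H(P,Q) = −Σ p·log₂ q.
  −0.10·log₂(0.06) = 0.40589
  −0.63·log₂(0.88) = 0.11619
  −0.27·log₂(0.06) = 1.09590
H(P,Q) = 1.6180 bits.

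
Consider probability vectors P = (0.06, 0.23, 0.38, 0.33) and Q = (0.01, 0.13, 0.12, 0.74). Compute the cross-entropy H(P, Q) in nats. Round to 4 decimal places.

1.6506 nats

H(P,Q) = −Σ p·ln q.
  −0.06·ln(0.01) = 0.27631
  −0.23·ln(0.13) = 0.46925
  −0.38·ln(0.12) = 0.80570
  −0.33·ln(0.74) = 0.09936
H(P,Q) = 1.6506 nats.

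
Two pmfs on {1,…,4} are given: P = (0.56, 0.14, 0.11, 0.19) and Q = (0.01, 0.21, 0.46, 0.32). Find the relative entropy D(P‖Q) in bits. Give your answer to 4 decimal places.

2.8003 bits

D(P‖Q) = Σ p·log₂(p/q).
  0.56·log₂(0.56/0.01) = 3.25212
  0.14·log₂(0.14/0.21) = -0.08189
  0.11·log₂(0.11/0.46) = -0.22705
  0.19·log₂(0.19/0.32) = -0.14289
D(P‖Q) = 2.8003 bits.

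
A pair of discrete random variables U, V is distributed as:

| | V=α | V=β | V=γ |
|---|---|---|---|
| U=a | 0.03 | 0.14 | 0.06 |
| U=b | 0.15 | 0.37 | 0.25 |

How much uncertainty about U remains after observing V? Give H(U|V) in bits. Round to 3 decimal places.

Chain rule: H(U|V) = H(U,V) − H(V).
Marginals: p(U) = (0.2300, 0.7700), p(V) = (0.1800, 0.5100, 0.3100).
H(U,V) = 2.2337 bits; H(V) = 1.4645 bits.
H(U|V) = 2.2337 − 1.4645 = 0.769 bits.

0.769 bits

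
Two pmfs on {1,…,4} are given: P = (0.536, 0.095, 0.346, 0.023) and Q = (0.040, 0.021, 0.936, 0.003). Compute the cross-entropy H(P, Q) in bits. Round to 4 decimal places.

H(P,Q) = −Σ p·log₂ q.
  −0.536·log₂(0.040) = 2.48911
  −0.095·log₂(0.021) = 0.52948
  −0.346·log₂(0.936) = 0.03302
  −0.023·log₂(0.003) = 0.19276
H(P,Q) = 3.2444 bits.

3.2444 bits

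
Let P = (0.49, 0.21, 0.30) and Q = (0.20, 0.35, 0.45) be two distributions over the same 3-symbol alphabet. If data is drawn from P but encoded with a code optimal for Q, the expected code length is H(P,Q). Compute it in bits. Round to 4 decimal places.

1.8014 bits

H(P,Q) = −Σ p·log₂ q.
  −0.49·log₂(0.20) = 1.13774
  −0.21·log₂(0.35) = 0.31806
  −0.30·log₂(0.45) = 0.34560
H(P,Q) = 1.8014 bits.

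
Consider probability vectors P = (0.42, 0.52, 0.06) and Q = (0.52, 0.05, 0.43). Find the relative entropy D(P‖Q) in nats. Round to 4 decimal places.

1.0099 nats

D(P‖Q) = Σ p·ln(p/q).
  0.42·ln(0.42/0.52) = -0.08970
  0.52·ln(0.52/0.05) = 1.21774
  0.06·ln(0.06/0.43) = -0.11817
D(P‖Q) = 1.0099 nats.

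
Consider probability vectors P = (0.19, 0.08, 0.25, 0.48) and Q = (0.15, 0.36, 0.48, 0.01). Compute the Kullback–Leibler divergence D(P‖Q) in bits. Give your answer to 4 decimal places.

2.3367 bits

D(P‖Q) = Σ p·log₂(p/q).
  0.19·log₂(0.19/0.15) = 0.06480
  0.08·log₂(0.08/0.36) = -0.17359
  0.25·log₂(0.25/0.48) = -0.23528
  0.48·log₂(0.48/0.01) = 2.68078
D(P‖Q) = 2.3367 bits.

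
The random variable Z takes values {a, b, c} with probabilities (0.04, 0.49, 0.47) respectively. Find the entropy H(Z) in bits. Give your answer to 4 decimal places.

1.2020 bits

H(Z) = −Σ p·log₂ p.
  −(0.04)·log₂(0.04) = 0.18575
  −(0.49)·log₂(0.49) = 0.50428
  −(0.47)·log₂(0.47) = 0.51196
Sum: 0.18575 + 0.50428 + 0.51196 = 1.2020 bits.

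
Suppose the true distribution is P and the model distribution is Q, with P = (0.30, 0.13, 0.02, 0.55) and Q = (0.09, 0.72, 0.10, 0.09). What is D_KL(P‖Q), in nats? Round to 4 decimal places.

D(P‖Q) = Σ p·ln(p/q).
  0.30·ln(0.30/0.09) = 0.36119
  0.13·ln(0.13/0.72) = -0.22252
  0.02·ln(0.02/0.10) = -0.03219
  0.55·ln(0.55/0.09) = 0.99556
D(P‖Q) = 1.1020 nats.

1.1020 nats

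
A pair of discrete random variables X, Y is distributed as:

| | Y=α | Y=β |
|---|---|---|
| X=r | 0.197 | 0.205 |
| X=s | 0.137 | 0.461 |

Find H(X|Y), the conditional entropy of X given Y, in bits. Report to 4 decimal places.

Chain rule: H(X|Y) = H(X,Y) − H(Y).
Marginals: p(X) = (0.4020, 0.5980), p(Y) = (0.3340, 0.6660).
H(X,Y) = 1.8383 bits; H(Y) = 0.9190 bits.
H(X|Y) = 1.8383 − 0.9190 = 0.9193 bits.

0.9193 bits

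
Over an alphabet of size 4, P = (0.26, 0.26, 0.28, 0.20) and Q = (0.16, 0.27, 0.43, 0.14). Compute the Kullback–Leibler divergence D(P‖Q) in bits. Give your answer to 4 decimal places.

D(P‖Q) = Σ p·log₂(p/q).
  0.26·log₂(0.26/0.16) = 0.18211
  0.26·log₂(0.26/0.27) = -0.01416
  0.28·log₂(0.28/0.43) = -0.17329
  0.20·log₂(0.20/0.14) = 0.10291
D(P‖Q) = 0.0976 bits.

0.0976 bits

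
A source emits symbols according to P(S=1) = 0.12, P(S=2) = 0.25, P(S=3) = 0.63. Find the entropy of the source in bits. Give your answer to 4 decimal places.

1.2870 bits

H(S) = −Σ p·log₂ p.
  −(0.12)·log₂(0.12) = 0.36707
  −(0.25)·log₂(0.25) = 0.50000
  −(0.63)·log₂(0.63) = 0.41994
Sum: 0.36707 + 0.50000 + 0.41994 = 1.2870 bits.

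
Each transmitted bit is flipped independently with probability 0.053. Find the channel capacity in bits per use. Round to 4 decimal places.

0.7010 bits

Binary symmetric channel: C = 1 − h₂(ε) where h₂ is the binary entropy function.
h₂(0.053) = −0.053·log₂0.053 − 0.947·log₂0.947 = 0.2990.
C = 1 − 0.2990 = 0.7010 bits per channel use.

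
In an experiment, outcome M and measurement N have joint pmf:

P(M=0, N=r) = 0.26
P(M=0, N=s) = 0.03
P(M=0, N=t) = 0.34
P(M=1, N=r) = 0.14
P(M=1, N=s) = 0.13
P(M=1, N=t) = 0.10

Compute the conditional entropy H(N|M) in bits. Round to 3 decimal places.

1.348 bits

Marginals: p(M) = (0.6300, 0.3700), p(N) = (0.4000, 0.1600, 0.4400).
H(N|M) = Σ p(M) · H(N|M=·).
  M=0: p=0.6300, H(N|M=0) = 1.2163
  M=1: p=0.3700, H(N|M=1) = 1.5709
Weighted sum = 1.348 bits.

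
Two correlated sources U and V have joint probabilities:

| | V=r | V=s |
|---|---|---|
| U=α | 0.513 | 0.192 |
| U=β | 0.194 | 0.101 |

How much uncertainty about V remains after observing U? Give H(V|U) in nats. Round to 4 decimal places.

Marginals: p(U) = (0.7050, 0.2950), p(V) = (0.7070, 0.2930).
H(V|U) = Σ p(U) · H(V|U=·).
  U=α: p=0.7050, H(V|U=α) = 0.5856
  U=β: p=0.2950, H(V|U=β) = 0.6426
Weighted sum = 0.6024 nats.

0.6024 nats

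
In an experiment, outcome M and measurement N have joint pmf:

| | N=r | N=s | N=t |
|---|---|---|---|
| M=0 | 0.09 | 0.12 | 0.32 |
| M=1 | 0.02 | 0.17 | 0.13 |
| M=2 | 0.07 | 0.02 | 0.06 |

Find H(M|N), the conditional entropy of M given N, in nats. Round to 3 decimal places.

Chain rule: H(M|N) = H(M,N) − H(N).
Marginals: p(M) = (0.5300, 0.3200, 0.1500), p(N) = (0.1800, 0.3100, 0.5100).
H(M,N) = 1.9137 nats; H(N) = 1.0151 nats.
H(M|N) = 1.9137 − 1.0151 = 0.899 nats.

0.899 nats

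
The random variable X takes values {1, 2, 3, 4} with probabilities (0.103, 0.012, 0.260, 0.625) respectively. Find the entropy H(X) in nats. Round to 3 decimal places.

H(X) = −Σ p·ln p.
  −(0.103)·ln(0.103) = 0.2341
  −(0.012)·ln(0.012) = 0.0531
  −(0.260)·ln(0.260) = 0.3502
  −(0.625)·ln(0.625) = 0.2938
Sum: 0.2341 + 0.0531 + 0.3502 + 0.2938 = 0.931 nats.

0.931 nats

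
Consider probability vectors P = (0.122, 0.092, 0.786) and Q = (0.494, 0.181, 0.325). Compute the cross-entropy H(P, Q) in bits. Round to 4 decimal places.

1.6255 bits

H(P,Q) = −Σ p·log₂ q.
  −0.122·log₂(0.494) = 0.12412
  −0.092·log₂(0.181) = 0.22687
  −0.786·log₂(0.325) = 1.27449
H(P,Q) = 1.6255 bits.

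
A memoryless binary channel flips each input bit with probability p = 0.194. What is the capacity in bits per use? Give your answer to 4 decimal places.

Binary symmetric channel: C = 1 − h₂(ε) where h₂ is the binary entropy function.
h₂(0.194) = −0.194·log₂0.194 − 0.806·log₂0.806 = 0.7098.
C = 1 − 0.7098 = 0.2902 bits per channel use.

0.2902 bits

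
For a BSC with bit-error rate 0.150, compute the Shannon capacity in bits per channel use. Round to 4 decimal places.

Binary symmetric channel: C = 1 − h₂(ε) where h₂ is the binary entropy function.
h₂(0.150) = −0.150·log₂0.150 − 0.850·log₂0.850 = 0.6098.
C = 1 − 0.6098 = 0.3902 bits per channel use.

0.3902 bits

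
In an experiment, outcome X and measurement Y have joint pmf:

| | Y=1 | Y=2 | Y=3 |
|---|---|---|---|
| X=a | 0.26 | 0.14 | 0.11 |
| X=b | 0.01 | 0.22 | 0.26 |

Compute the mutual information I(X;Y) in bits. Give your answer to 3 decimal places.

Marginals: p(X) = (0.5100, 0.4900), p(Y) = (0.2700, 0.3600, 0.3700).
I(X;Y) = H(X) + H(Y) − H(X,Y).
H(X) = 0.9997, H(Y) = 1.5714, H(X,Y) = 2.3050.
I(X;Y) = 0.9997 + 1.5714 − 2.3050 = 0.266 bits.

0.266 bits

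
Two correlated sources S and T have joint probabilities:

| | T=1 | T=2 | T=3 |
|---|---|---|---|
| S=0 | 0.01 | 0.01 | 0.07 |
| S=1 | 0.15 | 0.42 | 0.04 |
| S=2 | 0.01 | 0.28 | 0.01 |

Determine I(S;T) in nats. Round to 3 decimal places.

0.174 nats

Marginals: p(S) = (0.0900, 0.6100, 0.3000), p(T) = (0.1700, 0.7100, 0.1200).
I(S;T) = Σ p(x,y)·ln[p(x,y)/(p(x)p(y))].
  (0,1): 0.01·ln(0.6536) = -0.0043
  (0,2): 0.01·ln(0.1565) = -0.0185
  (0,3): 0.07·ln(6.4815) = 0.1308
  (1,1): 0.15·ln(1.4465) = 0.0554
  (1,2): 0.42·ln(0.9698) = -0.0129
  (1,3): 0.04·ln(0.5464) = -0.0242
  (2,1): 0.01·ln(0.1961) = -0.0163
  (2,2): 0.28·ln(1.3146) = 0.0766
  (2,3): 0.01·ln(0.2778) = -0.0128
Sum = 0.174 nats.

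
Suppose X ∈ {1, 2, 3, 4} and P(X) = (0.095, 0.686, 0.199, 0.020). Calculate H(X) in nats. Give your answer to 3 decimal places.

H(X) = −Σ p·ln p.
  −(0.095)·ln(0.095) = 0.2236
  −(0.686)·ln(0.686) = 0.2585
  −(0.199)·ln(0.199) = 0.3213
  −(0.020)·ln(0.020) = 0.0782
Sum: 0.2236 + 0.2585 + 0.3213 + 0.0782 = 0.882 nats.

0.882 nats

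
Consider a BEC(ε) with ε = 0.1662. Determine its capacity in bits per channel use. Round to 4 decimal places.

0.8338 bits

Binary erasure channel: capacity C = 1 − ε.
C = 1 − 0.1662 = 0.8338 bits per channel use.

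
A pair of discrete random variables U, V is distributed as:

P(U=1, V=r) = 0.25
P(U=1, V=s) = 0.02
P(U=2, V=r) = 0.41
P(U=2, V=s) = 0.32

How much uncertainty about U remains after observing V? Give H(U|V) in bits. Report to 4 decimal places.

0.7415 bits

Chain rule: H(U|V) = H(U,V) − H(V).
Marginals: p(U) = (0.2700, 0.7300), p(V) = (0.6600, 0.3400).
H(U,V) = 1.6663 bits; H(V) = 0.9248 bits.
H(U|V) = 1.6663 − 0.9248 = 0.7415 bits.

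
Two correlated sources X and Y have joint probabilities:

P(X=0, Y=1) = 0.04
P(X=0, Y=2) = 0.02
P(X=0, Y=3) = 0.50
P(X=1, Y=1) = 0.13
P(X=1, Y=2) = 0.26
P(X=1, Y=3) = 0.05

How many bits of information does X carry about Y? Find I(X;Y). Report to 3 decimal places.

0.510 bits

Marginals: p(X) = (0.5600, 0.4400), p(Y) = (0.1700, 0.2800, 0.5500).
I(X;Y) = H(X) + H(Y) − H(X,Y).
H(X) = 0.9896, H(Y) = 1.4232, H(X,Y) = 1.9027.
I(X;Y) = 0.9896 + 1.4232 − 1.9027 = 0.510 bits.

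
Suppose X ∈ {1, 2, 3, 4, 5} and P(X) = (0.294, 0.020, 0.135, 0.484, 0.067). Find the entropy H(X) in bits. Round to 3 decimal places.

1.790 bits

H(X) = −Σ p·log₂ p.
  −(0.294)·log₂(0.294) = 0.5192
  −(0.020)·log₂(0.020) = 0.1129
  −(0.135)·log₂(0.135) = 0.3900
  −(0.484)·log₂(0.484) = 0.5067
  −(0.067)·log₂(0.067) = 0.2613
Sum: 0.5192 + 0.1129 + 0.3900 + 0.5067 + 0.2613 = 1.790 bits.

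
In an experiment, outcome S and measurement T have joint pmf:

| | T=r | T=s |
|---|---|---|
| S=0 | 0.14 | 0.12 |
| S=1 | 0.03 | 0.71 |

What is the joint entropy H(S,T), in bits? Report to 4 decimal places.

1.2668 bits

H(S,T) = −Σ p(x,y)·log₂ p(x,y) over all 4 cells.
  cell (0,r): −0.14·log₂0.14 = 0.39711
  cell (0,s): −0.12·log₂0.12 = 0.36707
  cell (1,r): −0.03·log₂0.03 = 0.15177
  cell (1,s): −0.71·log₂0.71 = 0.35082
Sum = 1.2668 bits.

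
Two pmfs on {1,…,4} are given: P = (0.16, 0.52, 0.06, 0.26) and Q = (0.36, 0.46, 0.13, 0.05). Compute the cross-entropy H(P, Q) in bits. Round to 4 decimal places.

H(P,Q) = −Σ p·log₂ q.
  −0.16·log₂(0.36) = 0.23583
  −0.52·log₂(0.46) = 0.58255
  −0.06·log₂(0.13) = 0.17660
  −0.26·log₂(0.05) = 1.12370
H(P,Q) = 2.1187 bits.

2.1187 bits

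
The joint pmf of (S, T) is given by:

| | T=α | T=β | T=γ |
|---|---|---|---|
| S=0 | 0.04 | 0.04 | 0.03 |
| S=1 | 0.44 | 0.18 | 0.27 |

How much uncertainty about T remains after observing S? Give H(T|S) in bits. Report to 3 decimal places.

1.500 bits

Chain rule: H(T|S) = H(S,T) − H(S).
Marginals: p(S) = (0.1100, 0.8900), p(T) = (0.4800, 0.2200, 0.3000).
H(S,T) = 1.9998 bits; H(S) = 0.4999 bits.
H(T|S) = 1.9998 − 0.4999 = 1.500 bits.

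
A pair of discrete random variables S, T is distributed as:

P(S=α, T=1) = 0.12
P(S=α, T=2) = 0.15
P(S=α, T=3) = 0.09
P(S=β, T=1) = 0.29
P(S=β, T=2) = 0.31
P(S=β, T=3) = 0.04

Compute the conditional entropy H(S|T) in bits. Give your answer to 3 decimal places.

Chain rule: H(S|T) = H(S,T) − H(T).
Marginals: p(S) = (0.3600, 0.6400), p(T) = (0.4100, 0.4600, 0.1300).
H(S,T) = 2.3177 bits; H(T) = 1.4254 bits.
H(S|T) = 2.3177 − 1.4254 = 0.892 bits.

0.892 bits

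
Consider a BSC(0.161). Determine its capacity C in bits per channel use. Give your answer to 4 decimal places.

Binary symmetric channel: C = 1 − h₂(ε) where h₂ is the binary entropy function.
h₂(0.161) = −0.161·log₂0.161 − 0.839·log₂0.839 = 0.6367.
C = 1 − 0.6367 = 0.3633 bits per channel use.

0.3633 bits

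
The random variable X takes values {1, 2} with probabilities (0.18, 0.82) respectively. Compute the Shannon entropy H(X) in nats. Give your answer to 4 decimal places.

0.4714 nats

H(X) = −Σ p·ln p.
  −(0.18)·ln(0.18) = 0.30866
  −(0.82)·ln(0.82) = 0.16273
Sum: 0.30866 + 0.16273 = 0.4714 nats.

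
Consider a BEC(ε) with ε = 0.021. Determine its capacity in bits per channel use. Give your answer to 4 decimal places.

0.9790 bits

Binary erasure channel: capacity C = 1 − ε.
C = 1 − 0.021 = 0.9790 bits per channel use.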